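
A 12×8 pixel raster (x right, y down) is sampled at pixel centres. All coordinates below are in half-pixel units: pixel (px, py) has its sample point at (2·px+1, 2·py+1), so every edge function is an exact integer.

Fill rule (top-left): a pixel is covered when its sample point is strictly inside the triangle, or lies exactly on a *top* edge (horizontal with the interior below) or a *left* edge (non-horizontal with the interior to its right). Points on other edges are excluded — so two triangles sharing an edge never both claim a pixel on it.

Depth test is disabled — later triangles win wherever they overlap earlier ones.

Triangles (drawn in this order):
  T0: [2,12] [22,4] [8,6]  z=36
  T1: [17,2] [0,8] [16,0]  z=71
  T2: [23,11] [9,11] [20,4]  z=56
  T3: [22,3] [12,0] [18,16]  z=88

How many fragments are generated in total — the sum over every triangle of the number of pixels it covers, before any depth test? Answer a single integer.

T0:
  2·area = 72  (B↔C swapped to make it positive)
  edge (2, 12)→(8, 6): d=(6,-6) top-left  bias=+0
  edge (8, 6)→(22, 4): d=(14,-2) top-left  bias=+0
  edge (22, 4)→(2, 12): d=(-20,8) right/bottom  bias=-1
    (6,0)@(13, 1): e=[0,-60,132] → ·  [on edge]
    (5,1)@(11, 3): e=[0,-36,108] → ·  [on edge]
    (4,2)@(9, 5): e=[0,-12,84] → ·  [on edge]
    (7,2)@(15, 5): e=[36,0,36] → █  [on edge]
    (8,2)@(17, 5): e=[48,4,20] → █
    (9,2)@(19, 5): e=[60,8,4] → █
    (10,2)@(21, 5): e=[72,12,-12] → ·
    (0,3)@(1, 7): e=[-36,0,108] → ·  [on edge]
    (3,3)@(7, 7): e=[0,12,60] → █  [on edge]
    (4,3)@(9, 7): e=[12,16,44] → █
    (5,3)@(11, 7): e=[24,20,28] → █
    (6,3)@(13, 7): e=[36,24,12] → █
    (2,4)@(5, 9): e=[0,36,36] → █  [on edge]
    (1,5)@(3, 11): e=[0,60,12] → █  [on edge]
    (0,6)@(1, 13): e=[0,84,-12] → ·  [on edge]
  covered (11 px):
    · · · · · · · · · · · ·
    · · · · · · · · · · · ·
    · · · · · · · █ █ █ · ·
    · · · █ █ █ █ · · · · ·
    · · █ █ █ · · · · · · ·
    · █ · · · · · · · · · ·
    · · · · · · · · · · · ·
    · · · · · · · · · · · ·
T1:
  2·area = 40
  edge (17, 2)→(0, 8): d=(-17,6) right/bottom  bias=-1
  edge (0, 8)→(16, 0): d=(16,-8) top-left  bias=+0
  edge (16, 0)→(17, 2): d=(1,2) right/bottom  bias=-1
    (7,0)@(15, 1): e=[29,8,3] → █
    (8,0)@(17, 1): e=[17,24,-1] → ·
    (5,1)@(11, 3): e=[19,8,13] → █
    (6,1)@(13, 3): e=[7,24,9] → █
    (7,1)@(15, 3): e=[-5,40,5] → ·
    (3,2)@(7, 5): e=[9,8,23] → █
    (4,2)@(9, 5): e=[-3,24,19] → ·
    (5,2)@(11, 5): e=[-15,40,15] → ·
    (6,2)@(13, 5): e=[-27,56,11] → ·
    (3,3)@(7, 7): e=[-25,40,25] → ·
  covered (4 px):
    · · · · · · · █ · · · ·
    · · · · · █ █ · · · · ·
    · · · █ · · · · · · · ·
    · · · · · · · · · · · ·
    · · · · · · · · · · · ·
    · · · · · · · · · · · ·
    · · · · · · · · · · · ·
    · · · · · · · · · · · ·
T2:
  2·area = 98
  edge (23, 11)→(9, 11): d=(-14,0) right/bottom  bias=-1
  edge (9, 11)→(20, 4): d=(11,-7) top-left  bias=+0
  edge (20, 4)→(23, 11): d=(3,7) right/bottom  bias=-1
    (9,2)@(19, 5): e=[84,4,10] → █
    (10,2)@(21, 5): e=[84,18,-4] → ·
    (8,3)@(17, 7): e=[56,12,30] → █
    (10,3)@(21, 7): e=[56,40,2] → █
    (11,3)@(23, 7): e=[56,54,-12] → ·
    (6,4)@(13, 9): e=[28,6,64] → █
    (7,4)@(15, 9): e=[28,20,50] → █
    (11,4)@(23, 9): e=[28,76,-6] → ·
    (0,5)@(1, 11): e=[0,-56,154] → ·  [on edge]
    (1,5)@(3, 11): e=[0,-42,140] → ·  [on edge]
    (2,5)@(5, 11): e=[0,-28,126] → ·  [on edge]
    (3,5)@(7, 11): e=[0,-14,112] → ·  [on edge]
    (4,5)@(9, 11): e=[0,0,98] → ·  [on edge]
    (5,5)@(11, 11): e=[0,14,84] → ·  [on edge]
    (6,5)@(13, 11): e=[0,28,70] → ·  [on edge]
    (7,5)@(15, 11): e=[0,42,56] → ·  [on edge]
    (8,5)@(17, 11): e=[0,56,42] → ·  [on edge]
    (9,5)@(19, 11): e=[0,70,28] → ·  [on edge]
    (10,5)@(21, 11): e=[0,84,14] → ·  [on edge]
    (11,5)@(23, 11): e=[0,98,0] → ·  [on edge]
  covered (9 px):
    · · · · · · · · · · · ·
    · · · · · · · · · · · ·
    · · · · · · · · · █ · ·
    · · · · · · · · █ █ █ ·
    · · · · · · █ █ █ █ █ ·
    · · · · · · · · · · · ·
    · · · · · · · · · · · ·
    · · · · · · · · · · · ·
T3:
  2·area = 142  (B↔C swapped to make it positive)
  edge (22, 3)→(18, 16): d=(-4,13) right/bottom  bias=-1
  edge (18, 16)→(12, 0): d=(-6,-16) top-left  bias=+0
  edge (12, 0)→(22, 3): d=(10,3) right/bottom  bias=-1
    (6,0)@(13, 1): e=[125,10,7] → █
    (7,0)@(15, 1): e=[99,42,1] → █
    (8,0)@(17, 1): e=[73,74,-5] → ·
    (6,1)@(13, 3): e=[117,-2,27] → ·
    (7,1)@(15, 3): e=[91,30,21] → █
    (8,1)@(17, 3): e=[65,62,15] → █
    (9,1)@(19, 3): e=[39,94,9] → █
    (10,1)@(21, 3): e=[13,126,3] → █
    (11,1)@(23, 3): e=[-13,158,-3] → ·
    (7,2)@(15, 5): e=[83,18,41] → █
    (11,2)@(23, 5): e=[-21,146,17] → ·
    (7,3)@(15, 7): e=[75,6,61] → █
  covered (18 px):
    · · · · · · █ █ · · · ·
    · · · · · · · █ █ █ █ ·
    · · · · · · · █ █ █ █ ·
    · · · · · · · █ █ █ · ·
    · · · · · · · · █ █ · ·
    · · · · · · · · █ █ · ·
    · · · · · · · · █ · · ·
    · · · · · · · · · · · ·

Final: 42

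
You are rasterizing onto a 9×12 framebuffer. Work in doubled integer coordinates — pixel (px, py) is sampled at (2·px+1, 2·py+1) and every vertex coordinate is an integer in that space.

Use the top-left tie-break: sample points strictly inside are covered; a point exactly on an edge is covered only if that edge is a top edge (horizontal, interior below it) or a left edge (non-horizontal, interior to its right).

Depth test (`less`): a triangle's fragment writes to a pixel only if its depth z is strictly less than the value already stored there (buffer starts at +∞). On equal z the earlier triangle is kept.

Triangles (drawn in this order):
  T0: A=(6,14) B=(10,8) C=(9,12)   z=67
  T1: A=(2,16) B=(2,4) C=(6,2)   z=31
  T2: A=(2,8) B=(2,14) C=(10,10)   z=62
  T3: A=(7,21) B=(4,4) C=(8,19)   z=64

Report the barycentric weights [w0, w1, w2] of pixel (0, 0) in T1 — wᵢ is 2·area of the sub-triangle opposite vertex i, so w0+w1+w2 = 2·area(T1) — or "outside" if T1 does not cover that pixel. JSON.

T0:
  2·area = 10
  edge (6, 14)→(10, 8): d=(4,-6) top-left  bias=+0
  edge (10, 8)→(9, 12): d=(-1,4) right/bottom  bias=-1
  edge (9, 12)→(6, 14): d=(-3,2) right/bottom  bias=-1
    (4,5)@(9, 11): e=[6,1,3] → X
    (5,5)@(11, 11): e=[18,-7,-1] → .
    (3,6)@(7, 13): e=[2,7,1] → X
    (4,6)@(9, 13): e=[14,-1,-3] → .
    (3,7)@(7, 15): e=[10,5,-5] → .
  covered (2 px):
    . . . . . . . . .
    . . . . . . . . .
    . . . . . . . . .
    . . . . . . . . .
    . . . . . . . . .
    . . . . X . . . .
    . . . X . . . . .
    . . . . . . . . .
    . . . . . . . . .
    . . . . . . . . .
    . . . . . . . . .
    . . . . . . . . .
T1:
  2·area = 48
  edge (2, 16)→(2, 4): d=(0,-12) top-left  bias=+0
  edge (2, 4)→(6, 2): d=(4,-2) top-left  bias=+0
  edge (6, 2)→(2, 16): d=(-4,14) right/bottom  bias=-1
    (2,1)@(5, 3): e=[36,2,10] → X
    (3,1)@(7, 3): e=[60,6,-18] → .
    (1,2)@(3, 5): e=[12,6,30] → X
    (3,2)@(7, 5): e=[60,14,-26] → .
    (1,3)@(3, 7): e=[12,14,22] → X
    (2,3)@(5, 7): e=[36,18,-6] → .
    (1,4)@(3, 9): e=[12,22,14] → X
    (2,4)@(5, 9): e=[36,26,-14] → .
    (1,5)@(3, 11): e=[12,30,6] → X
    (2,5)@(5, 11): e=[36,34,-22] → .
    (1,6)@(3, 13): e=[12,38,-2] → .
  covered (6 px):
    . . . . . . . . .
    . . X . . . . . .
    . X X . . . . . .
    . X . . . . . . .
    . X . . . . . . .
    . X . . . . . . .
    . . . . . . . . .
    . . . . . . . . .
    . . . . . . . . .
    . . . . . . . . .
    . . . . . . . . .
    . . . . . . . . .
T2:
  2·area = 48  (B↔C swapped to make it positive)
  edge (2, 8)→(10, 10): d=(8,2) right/bottom  bias=-1
  edge (10, 10)→(2, 14): d=(-8,4) right/bottom  bias=-1
  edge (2, 14)→(2, 8): d=(0,-6) top-left  bias=+0
    (1,4)@(3, 9): e=[6,36,6] → X
    (2,4)@(5, 9): e=[2,28,18] → X
    (3,4)@(7, 9): e=[-2,20,30] → .
    (1,5)@(3, 11): e=[22,20,6] → X
    (3,5)@(7, 11): e=[14,4,30] → X
    (4,5)@(9, 11): e=[10,-4,42] → .
    (1,6)@(3, 13): e=[38,4,6] → X
    (2,6)@(5, 13): e=[34,-4,18] → .
    (3,6)@(7, 13): e=[30,-12,30] → .
    (1,7)@(3, 15): e=[54,-12,6] → .
  covered (6 px):
    . . . . . . . . .
    . . . . . . . . .
    . . . . . . . . .
    . . . . . . . . .
    . X X . . . . . .
    . X X X . . . . .
    . X . . . . . . .
    . . . . . . . . .
    . . . . . . . . .
    . . . . . . . . .
    . . . . . . . . .
    . . . . . . . . .
T3:
  2·area = 23
  edge (7, 21)→(4, 4): d=(-3,-17) top-left  bias=+0
  edge (4, 4)→(8, 19): d=(4,15) right/bottom  bias=-1
  edge (8, 19)→(7, 21): d=(-1,2) right/bottom  bias=-1
    (8,0)@(17, 1): e=[230,-207,0] → .  [on edge]
    (7,2)@(15, 5): e=[184,-161,0] → .  [on edge]
    (2,4)@(5, 9): e=[2,5,16] → X
    (3,4)@(7, 9): e=[36,-25,12] → .
    (6,4)@(13, 9): e=[138,-115,0] → .  [on edge]
    (2,5)@(5, 11): e=[-4,13,14] → .
    (5,6)@(11, 13): e=[92,-69,0] → .  [on edge]
    (3,8)@(7, 17): e=[12,7,4] → X
    (4,8)@(9, 17): e=[46,-23,0] → .  [on edge]
    (3,9)@(7, 19): e=[6,15,2] → X
    (4,9)@(9, 19): e=[40,-15,-2] → .
    (3,10)@(7, 21): e=[0,23,0] → .  [on edge]
  covered (3 px):
    . . . . . . . . .
    . . . . . . . . .
    . . . . . . . . .
    . . . . . . . . .
    . . X . . . . . .
    . . . . . . . . .
    . . . . . . . . .
    . . . . . . . . .
    . . . X . . . . .
    . . . X . . . . .
    . . . . . . . . .
    . . . . . . . . .

Final: "outside"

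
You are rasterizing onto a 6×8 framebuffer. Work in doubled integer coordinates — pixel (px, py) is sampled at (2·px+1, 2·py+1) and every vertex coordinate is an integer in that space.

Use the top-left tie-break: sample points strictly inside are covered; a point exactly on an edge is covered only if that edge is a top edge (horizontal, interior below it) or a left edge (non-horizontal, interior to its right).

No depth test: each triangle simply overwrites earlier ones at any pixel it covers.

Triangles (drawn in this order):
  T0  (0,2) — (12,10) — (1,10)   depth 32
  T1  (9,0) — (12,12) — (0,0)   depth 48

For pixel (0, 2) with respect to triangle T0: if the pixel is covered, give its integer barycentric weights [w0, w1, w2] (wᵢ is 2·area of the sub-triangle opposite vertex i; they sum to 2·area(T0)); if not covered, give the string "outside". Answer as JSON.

T0:
  2·area = 88
  edge (0, 2)→(12, 10): d=(12,8) right/bottom  bias=-1
  edge (12, 10)→(1, 10): d=(-11,0) right/bottom  bias=-1
  edge (1, 10)→(0, 2): d=(-1,-8) top-left  bias=+0
    (0,1)@(1, 3): e=[4,77,7] → X
    (1,1)@(3, 3): e=[-12,77,23] → .
    (0,2)@(1, 5): e=[28,55,5] → X
    (1,2)@(3, 5): e=[12,55,21] → X
    (2,2)@(5, 5): e=[-4,55,37] → .
    (0,3)@(1, 7): e=[52,33,3] → X
    (2,3)@(5, 7): e=[20,33,35] → X
    (3,3)@(7, 7): e=[4,33,51] → X
    (4,3)@(9, 7): e=[-12,33,67] → .
    (0,4)@(1, 9): e=[76,11,1] → X
    (4,4)@(9, 9): e=[12,11,65] → X
    (5,4)@(11, 9): e=[-4,11,81] → .
  covered (12 px):
    . . . . . .
    X . . . . .
    X X . . . .
    X X X X . .
    X X X X X .
    . . . . . .
    . . . . . .
    . . . . . .
T1:
  2·area = 108
  edge (9, 0)→(12, 12): d=(3,12) right/bottom  bias=-1
  edge (12, 12)→(0, 0): d=(-12,-12) top-left  bias=+0
  edge (0, 0)→(9, 0): d=(9,0) top-left  bias=+0
    (0,0)@(1, 1): e=[99,0,9] → X  [on edge]
    (1,0)@(3, 1): e=[75,24,9] → X
    (2,0)@(5, 1): e=[51,48,9] → X
    (3,0)@(7, 1): e=[27,72,9] → X
    (4,0)@(9, 1): e=[3,96,9] → X
    (5,0)@(11, 1): e=[-21,120,9] → .
    (0,1)@(1, 3): e=[105,-24,27] → .
    (1,1)@(3, 3): e=[81,0,27] → X  [on edge]
    (5,1)@(11, 3): e=[-15,96,27] → .
    (1,2)@(3, 5): e=[87,-24,45] → .
    (2,2)@(5, 5): e=[63,0,45] → X  [on edge]
    (5,2)@(11, 5): e=[-9,72,45] → .
    (3,3)@(7, 7): e=[45,0,63] → X  [on edge]
    (4,4)@(9, 9): e=[27,0,81] → X  [on edge]
    (5,5)@(11, 11): e=[9,0,99] → X  [on edge]
  covered (17 px):
    X X X X X .
    . X X X X .
    . . X X X .
    . . . X X .
    . . . . X X
    . . . . . X
    . . . . . .
    . . . . . .

Final: [55,5,28]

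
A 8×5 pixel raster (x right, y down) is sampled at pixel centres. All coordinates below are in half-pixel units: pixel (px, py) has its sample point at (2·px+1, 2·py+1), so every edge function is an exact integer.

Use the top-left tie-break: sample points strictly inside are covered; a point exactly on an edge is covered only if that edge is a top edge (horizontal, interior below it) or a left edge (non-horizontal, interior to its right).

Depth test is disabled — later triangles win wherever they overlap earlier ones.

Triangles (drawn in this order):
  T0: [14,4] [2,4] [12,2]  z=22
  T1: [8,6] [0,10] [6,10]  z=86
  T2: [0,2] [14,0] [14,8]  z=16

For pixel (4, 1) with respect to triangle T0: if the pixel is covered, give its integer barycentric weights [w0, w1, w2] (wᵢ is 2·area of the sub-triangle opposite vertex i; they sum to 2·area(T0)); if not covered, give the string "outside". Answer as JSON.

T0:
  2·area = 24
  edge (14, 4)→(2, 4): d=(-12,0) right/bottom  bias=-1
  edge (2, 4)→(12, 2): d=(10,-2) top-left  bias=+0
  edge (12, 2)→(14, 4): d=(2,2) right/bottom  bias=-1
    (5,0)@(11, 1): e=[36,-12,0] → ·  [on edge]
    (3,1)@(7, 3): e=[12,0,12] → █  [on edge]
    (4,1)@(9, 3): e=[12,4,8] → █
    (5,1)@(11, 3): e=[12,8,4] → █
    (6,1)@(13, 3): e=[12,12,0] → ·  [on edge]
    (3,2)@(7, 5): e=[-12,20,16] → ·
    (4,2)@(9, 5): e=[-12,24,12] → ·
    (5,2)@(11, 5): e=[-12,28,8] → ·
    (7,2)@(15, 5): e=[-12,36,0] → ·  [on edge]
  covered (3 px):
    · · · · · · · ·
    · · · █ █ █ · ·
    · · · · · · · ·
    · · · · · · · ·
    · · · · · · · ·
T1:
  2·area = 24  (B↔C swapped to make it positive)
  edge (8, 6)→(6, 10): d=(-2,4) right/bottom  bias=-1
  edge (6, 10)→(0, 10): d=(-6,0) right/bottom  bias=-1
  edge (0, 10)→(8, 6): d=(8,-4) top-left  bias=+0
    (3,3)@(7, 7): e=[2,18,4] → █
    (4,3)@(9, 7): e=[-6,18,12] → ·
    (1,4)@(3, 9): e=[14,6,4] → █
    (2,4)@(5, 9): e=[6,6,12] → █
    (3,4)@(7, 9): e=[-2,6,20] → ·
  covered (3 px):
    · · · · · · · ·
    · · · · · · · ·
    · · · · · · · ·
    · · · █ · · · ·
    · █ █ · · · · ·
T2:
  2·area = 112
  edge (0, 2)→(14, 0): d=(14,-2) top-left  bias=+0
  edge (14, 0)→(14, 8): d=(0,8) right/bottom  bias=-1
  edge (14, 8)→(0, 2): d=(-14,-6) top-left  bias=+0
    (3,0)@(7, 1): e=[0,56,56] → █  [on edge]
    (4,0)@(9, 1): e=[4,40,68] → █
    (5,0)@(11, 1): e=[8,24,80] → █
    (6,0)@(13, 1): e=[12,8,92] → █
    (7,0)@(15, 1): e=[16,-8,104] → ·
    (1,1)@(3, 3): e=[20,88,4] → █
    (2,1)@(5, 3): e=[24,72,16] → █
    (7,1)@(15, 3): e=[44,-8,76] → ·
    (1,2)@(3, 5): e=[48,88,-24] → ·
    (2,2)@(5, 5): e=[52,72,-12] → ·
    (3,2)@(7, 5): e=[56,56,0] → █  [on edge]
    (7,2)@(15, 5): e=[72,-8,48] → ·
  covered (15 px):
    · · · █ █ █ █ ·
    · █ █ █ █ █ █ ·
    · · · █ █ █ █ ·
    · · · · · · █ ·
    · · · · · · · ·

Final: [4,8,12]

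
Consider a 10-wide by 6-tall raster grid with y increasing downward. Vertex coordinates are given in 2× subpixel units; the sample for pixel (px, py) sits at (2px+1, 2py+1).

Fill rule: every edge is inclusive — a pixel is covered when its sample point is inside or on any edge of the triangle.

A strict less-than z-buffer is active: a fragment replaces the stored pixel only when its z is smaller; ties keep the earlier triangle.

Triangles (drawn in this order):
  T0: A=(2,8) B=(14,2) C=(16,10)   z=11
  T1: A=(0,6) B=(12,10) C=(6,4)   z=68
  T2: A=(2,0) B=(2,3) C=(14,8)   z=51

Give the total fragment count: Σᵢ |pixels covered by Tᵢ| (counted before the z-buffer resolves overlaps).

T0:
  2·area = 108
  edge (2, 8)→(14, 2): d=(12,-6) inclusive
  edge (14, 2)→(16, 10): d=(2,8) inclusive
  edge (16, 10)→(2, 8): d=(-14,-2) inclusive
    (6,1)@(13, 3): e=[6,10,92] → █
    (7,1)@(15, 3): e=[18,-6,96] → ·
    (4,2)@(9, 5): e=[6,46,56] → █
    (5,2)@(11, 5): e=[18,30,60] → █
    (7,2)@(15, 5): e=[42,-2,68] → ·
    (2,3)@(5, 7): e=[6,82,20] → █
    (3,3)@(7, 7): e=[18,66,24] → █
    (7,3)@(15, 7): e=[66,2,40] → █
    (8,3)@(17, 7): e=[78,-14,44] → ·
    (2,4)@(5, 9): e=[30,86,-8] → ·
    (3,4)@(7, 9): e=[42,70,-4] → ·
    (4,4)@(9, 9): e=[54,54,0] → █  [on edge]
  covered (14 px):
    · · · · · · · · · ·
    · · · · · · █ · · ·
    · · · · █ █ █ · · ·
    · · █ █ █ █ █ █ · ·
    · · · · █ █ █ █ · ·
    · · · · · · · · · ·
T1:
  2·area = 48  (B↔C swapped to make it positive)
  edge (0, 6)→(6, 4): d=(6,-2) inclusive
  edge (6, 4)→(12, 10): d=(6,6) inclusive
  edge (12, 10)→(0, 6): d=(-12,-4) inclusive
    (1,0)@(3, 1): e=[-24,0,72] → ·  [on edge]
    (7,0)@(15, 1): e=[0,-72,120] → ·  [on edge]
    (2,1)@(5, 3): e=[-8,0,56] → ·  [on edge]
    (4,1)@(9, 3): e=[0,-24,72] → ·  [on edge]
    (1,2)@(3, 5): e=[0,24,24] → █  [on edge]
    (2,2)@(5, 5): e=[4,12,32] → █
    (3,2)@(7, 5): e=[8,0,40] → █  [on edge]
    (4,2)@(9, 5): e=[12,-12,48] → ·
    (1,3)@(3, 7): e=[12,36,0] → █  [on edge]
    (4,3)@(9, 7): e=[24,0,24] → █  [on edge]
    (5,3)@(11, 7): e=[28,-12,32] → ·
    (1,4)@(3, 9): e=[24,48,-24] → ·
    (4,4)@(9, 9): e=[36,12,0] → █  [on edge]
    (5,4)@(11, 9): e=[40,0,8] → █  [on edge]
    (6,5)@(13, 11): e=[56,0,-8] → ·  [on edge]
    (7,5)@(15, 11): e=[60,-12,0] → ·  [on edge]
  covered (9 px):
    · · · · · · · · · ·
    · · · · · · · · · ·
    · █ █ █ · · · · · ·
    · █ █ █ █ · · · · ·
    · · · · █ █ · · · ·
    · · · · · · · · · ·
T2:
  2·area = 36  (B↔C swapped to make it positive)
  edge (2, 0)→(14, 8): d=(12,8) inclusive
  edge (14, 8)→(2, 3): d=(-12,-5) inclusive
  edge (2, 3)→(2, 0): d=(0,-3) inclusive
    (1,0)@(3, 1): e=[4,29,3] → █
    (2,0)@(5, 1): e=[-12,39,9] → ·
    (1,1)@(3, 3): e=[28,5,3] → █
    (2,1)@(5, 3): e=[12,15,9] → █
    (3,1)@(7, 3): e=[-4,25,15] → ·
    (1,2)@(3, 5): e=[52,-19,3] → ·
    (2,2)@(5, 5): e=[36,-9,9] → ·
    (3,2)@(7, 5): e=[20,1,15] → █
    (4,2)@(9, 5): e=[4,11,21] → █
    (5,2)@(11, 5): e=[-12,21,27] → ·
    (3,3)@(7, 7): e=[44,-23,15] → ·
    (4,3)@(9, 7): e=[28,-13,21] → ·
  covered (5 px):
    · █ · · · · · · · ·
    · █ █ · · · · · · ·
    · · · █ █ · · · · ·
    · · · · · · · · · ·
    · · · · · · · · · ·
    · · · · · · · · · ·

Answer: 28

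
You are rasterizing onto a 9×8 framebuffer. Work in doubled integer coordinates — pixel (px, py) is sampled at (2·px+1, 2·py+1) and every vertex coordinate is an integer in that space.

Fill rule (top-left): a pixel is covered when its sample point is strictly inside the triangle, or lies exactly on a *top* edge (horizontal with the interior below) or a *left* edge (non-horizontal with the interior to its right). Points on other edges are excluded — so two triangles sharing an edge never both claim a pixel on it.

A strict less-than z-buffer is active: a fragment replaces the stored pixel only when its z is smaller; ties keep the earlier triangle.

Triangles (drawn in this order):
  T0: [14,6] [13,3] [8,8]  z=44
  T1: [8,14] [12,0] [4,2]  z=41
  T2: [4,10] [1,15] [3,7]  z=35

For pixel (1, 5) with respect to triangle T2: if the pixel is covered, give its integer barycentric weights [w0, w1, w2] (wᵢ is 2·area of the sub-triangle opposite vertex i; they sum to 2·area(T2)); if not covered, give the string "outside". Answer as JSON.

T0:
  2·area = 20  (B↔C swapped to make it positive)
  edge (14, 6)→(8, 8): d=(-6,2) right/bottom  bias=-1
  edge (8, 8)→(13, 3): d=(5,-5) top-left  bias=+0
  edge (13, 3)→(14, 6): d=(1,3) right/bottom  bias=-1
    (7,0)@(15, 1): e=[28,0,-8] → .  [on edge]
    (6,1)@(13, 3): e=[20,0,0] → .  [on edge]
    (5,2)@(11, 5): e=[12,0,8] → X  [on edge]
    (6,2)@(13, 5): e=[8,10,2] → X
    (7,2)@(15, 5): e=[4,20,-4] → .
    (8,2)@(17, 5): e=[0,30,-10] → .  [on edge]
    (4,3)@(9, 7): e=[4,0,16] → X  [on edge]
    (5,3)@(11, 7): e=[0,10,10] → .  [on edge]
    (6,3)@(13, 7): e=[-4,20,4] → .
    (2,4)@(5, 9): e=[0,-10,30] → .  [on edge]
    (3,4)@(7, 9): e=[-4,0,24] → .  [on edge]
    (4,4)@(9, 9): e=[-8,10,18] → .
    (7,4)@(15, 9): e=[-20,40,0] → .  [on edge]
    (2,5)@(5, 11): e=[-12,0,32] → .  [on edge]
    (1,6)@(3, 13): e=[-20,0,40] → .  [on edge]
    (0,7)@(1, 15): e=[-28,0,48] → .  [on edge]
    (8,7)@(17, 15): e=[-60,80,0] → .  [on edge]
  covered (3 px):
    . . . . . . . . .
    . . . . . . . . .
    . . . . . X X . .
    . . . . X . . . .
    . . . . . . . . .
    . . . . . . . . .
    . . . . . . . . .
    . . . . . . . . .
T1:
  2·area = 104  (B↔C swapped to make it positive)
  edge (8, 14)→(4, 2): d=(-4,-12) top-left  bias=+0
  edge (4, 2)→(12, 0): d=(8,-2) top-left  bias=+0
  edge (12, 0)→(8, 14): d=(-4,14) right/bottom  bias=-1
    (4,0)@(9, 1): e=[64,2,38] → X
    (5,0)@(11, 1): e=[88,6,10] → X
    (6,0)@(13, 1): e=[112,10,-18] → .
    (2,1)@(5, 3): e=[8,10,86] → X
    (3,1)@(7, 3): e=[32,14,58] → X
    (6,1)@(13, 3): e=[104,26,-26] → .
    (2,2)@(5, 5): e=[0,26,78] → X  [on edge]
    (5,2)@(11, 5): e=[72,38,-6] → .
    (2,3)@(5, 7): e=[-8,42,70] → .
    (3,3)@(7, 7): e=[16,46,42] → X
    (5,3)@(11, 7): e=[64,54,-14] → .
    (3,4)@(7, 9): e=[8,62,34] → X
    (3,5)@(7, 11): e=[0,78,26] → X  [on edge]
  covered (14 px):
    . . . . X X . . .
    . . X X X X . . .
    . . X X X . . . .
    . . . X X . . . .
    . . . X X . . . .
    . . . X . . . . .
    . . . . . . . . .
    . . . . . . . . .
T2:
  2·area = 14
  edge (4, 10)→(1, 15): d=(-3,5) right/bottom  bias=-1
  edge (1, 15)→(3, 7): d=(2,-8) top-left  bias=+0
  edge (3, 7)→(4, 10): d=(1,3) right/bottom  bias=-1
    (0,0)@(1, 1): e=[42,-28,0] → .  [on edge]
    (3,2)@(7, 5): e=[0,28,-14] → .  [on edge]
    (1,3)@(3, 7): e=[14,0,0] → .  [on edge]
    (1,4)@(3, 9): e=[8,4,2] → X
    (2,4)@(5, 9): e=[-2,20,-4] → .
    (1,5)@(3, 11): e=[2,8,4] → X
    (2,5)@(5, 11): e=[-8,24,-2] → .
    (1,6)@(3, 13): e=[-4,12,6] → .
    (2,6)@(5, 13): e=[-14,28,0] → .  [on edge]
    (0,7)@(1, 15): e=[0,0,14] → .  [on edge]
  covered (2 px):
    . . . . . . . . .
    . . . . . . . . .
    . . . . . . . . .
    . . . . . . . . .
    . X . . . . . . .
    . X . . . . . . .
    . . . . . . . . .
    . . . . . . . . .

Answer: [8,4,2]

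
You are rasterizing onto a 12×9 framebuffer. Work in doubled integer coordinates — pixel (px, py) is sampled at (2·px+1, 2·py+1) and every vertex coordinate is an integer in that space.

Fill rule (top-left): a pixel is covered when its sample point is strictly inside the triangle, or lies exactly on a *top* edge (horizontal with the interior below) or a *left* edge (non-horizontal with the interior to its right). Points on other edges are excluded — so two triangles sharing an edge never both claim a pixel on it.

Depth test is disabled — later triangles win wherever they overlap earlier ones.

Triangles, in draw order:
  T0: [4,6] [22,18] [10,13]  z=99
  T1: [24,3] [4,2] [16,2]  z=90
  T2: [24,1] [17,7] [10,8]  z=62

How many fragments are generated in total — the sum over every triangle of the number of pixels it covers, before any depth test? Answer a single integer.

T0:
  2·area = 54
  edge (4, 6)→(22, 18): d=(18,12) right/bottom  bias=-1
  edge (22, 18)→(10, 13): d=(-12,-5) top-left  bias=+0
  edge (10, 13)→(4, 6): d=(-6,-7) top-left  bias=+0
    (2,3)@(5, 7): e=[6,47,1] → #
    (3,3)@(7, 7): e=[-18,57,15] → ·
    (2,4)@(5, 9): e=[42,23,-11] → ·
    (3,4)@(7, 9): e=[18,33,3] → #
    (4,4)@(9, 9): e=[-6,43,17] → ·
    (3,5)@(7, 11): e=[54,9,-9] → ·
    (4,5)@(9, 11): e=[30,19,5] → #
    (5,5)@(11, 11): e=[6,29,19] → #
    (6,5)@(13, 11): e=[-18,39,33] → ·
    (4,6)@(9, 13): e=[66,-5,-7] → ·
    (5,6)@(11, 13): e=[42,5,7] → #
    (6,6)@(13, 13): e=[18,15,21] → #
  covered (8 px):
    · · · · · · · · · · · ·
    · · · · · · · · · · · ·
    · · · · · · · · · · · ·
    · · # · · · · · · · · ·
    · · · # · · · · · · · ·
    · · · · # # · · · · · ·
    · · · · · # # · · · · ·
    · · · · · · · # # · · ·
    · · · · · · · · · · · ·
T1:
  2·area = 12
  edge (24, 3)→(4, 2): d=(-20,-1) top-left  bias=+0
  edge (4, 2)→(16, 2): d=(12,0) top-left  bias=+0
  edge (16, 2)→(24, 3): d=(8,1) right/bottom  bias=-1
  covered (0 px):
    · · · · · · · · · · · ·
    · · · · · · · · · · · ·
    · · · · · · · · · · · ·
    · · · · · · · · · · · ·
    · · · · · · · · · · · ·
    · · · · · · · · · · · ·
    · · · · · · · · · · · ·
    · · · · · · · · · · · ·
    · · · · · · · · · · · ·
T2:
  2·area = 35
  edge (24, 1)→(17, 7): d=(-7,6) right/bottom  bias=-1
  edge (17, 7)→(10, 8): d=(-7,1) right/bottom  bias=-1
  edge (10, 8)→(24, 1): d=(14,-7) top-left  bias=+0
    (10,1)@(21, 3): e=[4,24,7] → #
    (11,1)@(23, 3): e=[-8,22,21] → ·
    (8,2)@(17, 5): e=[14,14,7] → #
    (9,2)@(19, 5): e=[2,12,21] → #
    (10,2)@(21, 5): e=[-10,10,35] → ·
    (6,3)@(13, 7): e=[24,4,7] → #
    (7,3)@(15, 7): e=[12,2,21] → #
    (8,3)@(17, 7): e=[0,0,35] → ·  [on edge]
    (9,3)@(19, 7): e=[-12,-2,49] → ·
    (1,4)@(3, 9): e=[70,0,-35] → ·  [on edge]
    (6,4)@(13, 9): e=[10,-10,35] → ·
    (7,4)@(15, 9): e=[-2,-12,49] → ·
  covered (5 px):
    · · · · · · · · · · · ·
    · · · · · · · · · · # ·
    · · · · · · · · # # · ·
    · · · · · · # # · · · ·
    · · · · · · · · · · · ·
    · · · · · · · · · · · ·
    · · · · · · · · · · · ·
    · · · · · · · · · · · ·
    · · · · · · · · · · · ·

Answer: 13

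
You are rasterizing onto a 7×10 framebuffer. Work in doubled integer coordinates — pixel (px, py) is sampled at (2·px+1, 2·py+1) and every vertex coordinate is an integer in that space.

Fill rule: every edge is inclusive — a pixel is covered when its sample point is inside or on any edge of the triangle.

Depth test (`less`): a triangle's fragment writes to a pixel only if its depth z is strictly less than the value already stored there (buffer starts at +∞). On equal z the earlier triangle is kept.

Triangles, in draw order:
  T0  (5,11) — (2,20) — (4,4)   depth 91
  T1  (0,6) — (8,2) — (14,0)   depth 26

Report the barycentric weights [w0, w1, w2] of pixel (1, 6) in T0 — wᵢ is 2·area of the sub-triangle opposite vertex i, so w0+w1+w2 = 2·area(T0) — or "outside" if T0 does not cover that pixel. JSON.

T0:
  2·area = 30
  edge (5, 11)→(2, 20): d=(-3,9) inclusive
  edge (2, 20)→(4, 4): d=(2,-16) inclusive
  edge (4, 4)→(5, 11): d=(1,7) inclusive
    (3,2)@(7, 5): e=[0,50,-20] → ·  [on edge]
    (2,5)@(5, 11): e=[0,30,0] → █  [on edge]
    (3,5)@(7, 11): e=[-18,62,-14] → ·
    (1,6)@(3, 13): e=[12,2,16] → █
    (2,6)@(5, 13): e=[-6,34,2] → ·
    (1,7)@(3, 15): e=[6,6,18] → █
    (2,7)@(5, 15): e=[-12,38,4] → ·
    (1,8)@(3, 17): e=[0,10,20] → █  [on edge]
    (2,8)@(5, 17): e=[-18,42,6] → ·
    (1,9)@(3, 19): e=[-6,14,22] → ·
  covered (4 px):
    · · · · · · ·
    · · · · · · ·
    · · · · · · ·
    · · · · · · ·
    · · · · · · ·
    · · █ · · · ·
    · █ · · · · ·
    · █ · · · · ·
    · █ · · · · ·
    · · · · · · ·
T1:
  2·area = 8
  edge (0, 6)→(8, 2): d=(8,-4) inclusive
  edge (8, 2)→(14, 0): d=(6,-2) inclusive
  edge (14, 0)→(0, 6): d=(-14,6) inclusive
    (5,0)@(11, 1): e=[4,0,4] → █  [on edge]
    (6,0)@(13, 1): e=[12,4,-8] → ·
    (2,1)@(5, 3): e=[-4,0,12] → ·  [on edge]
    (3,1)@(7, 3): e=[4,4,0] → █  [on edge]
    (4,1)@(9, 3): e=[12,8,-12] → ·
    (5,1)@(11, 3): e=[20,12,-24] → ·
    (3,2)@(7, 5): e=[20,16,-28] → ·
  covered (2 px):
    · · · · · █ ·
    · · · █ · · ·
    · · · · · · ·
    · · · · · · ·
    · · · · · · ·
    · · · · · · ·
    · · · · · · ·
    · · · · · · ·
    · · · · · · ·
    · · · · · · ·

Result: [2,16,12]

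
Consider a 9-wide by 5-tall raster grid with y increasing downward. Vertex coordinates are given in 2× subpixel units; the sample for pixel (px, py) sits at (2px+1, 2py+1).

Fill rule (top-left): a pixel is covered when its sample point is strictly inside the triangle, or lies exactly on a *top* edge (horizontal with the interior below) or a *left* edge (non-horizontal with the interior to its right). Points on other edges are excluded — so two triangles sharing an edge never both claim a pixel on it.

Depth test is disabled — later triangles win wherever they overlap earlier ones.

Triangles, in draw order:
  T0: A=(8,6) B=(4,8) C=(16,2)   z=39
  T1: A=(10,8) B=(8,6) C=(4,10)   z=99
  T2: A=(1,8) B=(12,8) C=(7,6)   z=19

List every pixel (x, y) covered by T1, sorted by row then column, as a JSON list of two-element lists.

T0:
  degenerate (2·area = 0) — covers nothing
T1:
  2·area = 16  (B↔C swapped to make it positive)
  edge (10, 8)→(4, 10): d=(-6,2) right/bottom  bias=-1
  edge (4, 10)→(8, 6): d=(4,-4) top-left  bias=+0
  edge (8, 6)→(10, 8): d=(2,2) right/bottom  bias=-1
    (1,0)@(3, 1): e=[56,-40,0] → ·  [on edge]
    (6,0)@(13, 1): e=[36,0,-20] → ·  [on edge]
    (2,1)@(5, 3): e=[40,-24,0] → ·  [on edge]
    (5,1)@(11, 3): e=[28,0,-12] → ·  [on edge]
    (3,2)@(7, 5): e=[24,-8,0] → ·  [on edge]
    (4,2)@(9, 5): e=[20,0,-4] → ·  [on edge]
    (3,3)@(7, 7): e=[12,0,4] → █  [on edge]
    (4,3)@(9, 7): e=[8,8,0] → ·  [on edge]
    (6,3)@(13, 7): e=[0,24,-8] → ·  [on edge]
    (2,4)@(5, 9): e=[4,0,12] → █  [on edge]
    (3,4)@(7, 9): e=[0,8,8] → ·  [on edge]
    (5,4)@(11, 9): e=[-8,24,0] → ·  [on edge]
  covered (2 px):
    · · · · · · · · ·
    · · · · · · · · ·
    · · · · · · · · ·
    · · · █ · · · · ·
    · · █ · · · · · ·
T2:
  2·area = 22  (B↔C swapped to make it positive)
  edge (1, 8)→(7, 6): d=(6,-2) top-left  bias=+0
  edge (7, 6)→(12, 8): d=(5,2) right/bottom  bias=-1
  edge (12, 8)→(1, 8): d=(-11,0) right/bottom  bias=-1
    (2,3)@(5, 7): e=[2,9,11] → █
    (3,3)@(7, 7): e=[6,5,11] → █
    (4,3)@(9, 7): e=[10,1,11] → █
    (5,3)@(11, 7): e=[14,-3,11] → ·
    (2,4)@(5, 9): e=[14,19,-11] → ·
    (3,4)@(7, 9): e=[18,15,-11] → ·
    (4,4)@(9, 9): e=[22,11,-11] → ·
  covered (3 px):
    · · · · · · · · ·
    · · · · · · · · ·
    · · · · · · · · ·
    · · █ █ █ · · · ·
    · · · · · · · · ·

Result: [[3,3],[2,4]]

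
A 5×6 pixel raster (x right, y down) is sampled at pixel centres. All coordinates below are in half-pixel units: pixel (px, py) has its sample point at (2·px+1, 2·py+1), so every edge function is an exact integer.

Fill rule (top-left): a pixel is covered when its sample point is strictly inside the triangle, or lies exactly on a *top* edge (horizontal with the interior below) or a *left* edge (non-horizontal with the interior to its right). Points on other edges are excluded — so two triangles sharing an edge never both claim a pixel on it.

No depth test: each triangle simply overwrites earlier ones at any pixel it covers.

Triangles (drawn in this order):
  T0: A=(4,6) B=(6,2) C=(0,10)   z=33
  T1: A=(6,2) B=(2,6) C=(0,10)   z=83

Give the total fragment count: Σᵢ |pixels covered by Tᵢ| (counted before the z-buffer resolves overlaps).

T0:
  2·area = 8  (B↔C swapped to make it positive)
  edge (4, 6)→(0, 10): d=(-4,4) right/bottom  bias=-1
  edge (0, 10)→(6, 2): d=(6,-8) top-left  bias=+0
  edge (6, 2)→(4, 6): d=(-2,4) right/bottom  bias=-1
    (4,0)@(9, 1): e=[0,18,-10] → ·  [on edge]
    (3,1)@(7, 3): e=[0,14,-6] → ·  [on edge]
    (2,2)@(5, 5): e=[0,10,-2] → ·  [on edge]
    (1,3)@(3, 7): e=[0,6,2] → ·  [on edge]
    (0,4)@(1, 9): e=[0,2,6] → ·  [on edge]
  covered (0 px):
    · · · · ·
    · · · · ·
    · · · · ·
    · · · · ·
    · · · · ·
    · · · · ·
T1:
  2·area = 8  (B↔C swapped to make it positive)
  edge (6, 2)→(0, 10): d=(-6,8) right/bottom  bias=-1
  edge (0, 10)→(2, 6): d=(2,-4) top-left  bias=+0
  edge (2, 6)→(6, 2): d=(4,-4) top-left  bias=+0
    (3,0)@(7, 1): e=[-2,10,0] → ·  [on edge]
    (2,1)@(5, 3): e=[2,6,0] → #  [on edge]
    (3,1)@(7, 3): e=[-14,14,8] → ·
    (1,2)@(3, 5): e=[6,2,0] → #  [on edge]
    (2,2)@(5, 5): e=[-10,10,8] → ·
    (0,3)@(1, 7): e=[10,-2,0] → ·  [on edge]
    (1,3)@(3, 7): e=[-6,6,8] → ·
  covered (2 px):
    · · · · ·
    · · # · ·
    · # · · ·
    · · · · ·
    · · · · ·
    · · · · ·

Final: 2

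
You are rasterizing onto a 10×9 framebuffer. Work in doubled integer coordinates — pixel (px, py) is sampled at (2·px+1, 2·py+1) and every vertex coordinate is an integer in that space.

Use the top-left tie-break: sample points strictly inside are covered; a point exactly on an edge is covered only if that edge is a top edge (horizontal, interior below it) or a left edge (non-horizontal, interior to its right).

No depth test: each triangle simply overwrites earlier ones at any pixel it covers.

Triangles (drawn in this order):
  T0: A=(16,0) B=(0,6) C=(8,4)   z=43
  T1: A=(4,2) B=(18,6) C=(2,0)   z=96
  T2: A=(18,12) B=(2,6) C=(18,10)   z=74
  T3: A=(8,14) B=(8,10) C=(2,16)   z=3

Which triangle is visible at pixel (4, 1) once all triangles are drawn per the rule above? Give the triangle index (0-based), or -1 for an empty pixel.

T0:
  2·area = 16  (B↔C swapped to make it positive)
  edge (16, 0)→(8, 4): d=(-8,4) right/bottom  bias=-1
  edge (8, 4)→(0, 6): d=(-8,2) right/bottom  bias=-1
  edge (0, 6)→(16, 0): d=(16,-6) top-left  bias=+0
    (4,1)@(9, 3): e=[4,6,6] → X
    (5,1)@(11, 3): e=[-4,2,18] → .
    (1,2)@(3, 5): e=[12,2,2] → X
    (2,2)@(5, 5): e=[4,-2,14] → .
    (4,2)@(9, 5): e=[-12,-10,38] → .
    (1,3)@(3, 7): e=[-4,-14,34] → .
  covered (2 px):
    . . . . . . . . . .
    . . . . X . . . . .
    . X . . . . . . . .
    . . . . . . . . . .
    . . . . . . . . . .
    . . . . . . . . . .
    . . . . . . . . . .
    . . . . . . . . . .
    . . . . . . . . . .
T1:
  2·area = 20  (B↔C swapped to make it positive)
  edge (4, 2)→(2, 0): d=(-2,-2) top-left  bias=+0
  edge (2, 0)→(18, 6): d=(16,6) right/bottom  bias=-1
  edge (18, 6)→(4, 2): d=(-14,-4) top-left  bias=+0
    (1,0)@(3, 1): e=[0,10,10] → X  [on edge]
    (2,0)@(5, 1): e=[4,-2,18] → .
    (1,1)@(3, 3): e=[-4,42,-18] → .
    (2,1)@(5, 3): e=[0,30,-10] → .  [on edge]
    (4,1)@(9, 3): e=[8,6,6] → X
    (5,1)@(11, 3): e=[12,-6,14] → .
    (3,2)@(7, 5): e=[0,50,-30] → .  [on edge]
    (4,2)@(9, 5): e=[4,38,-22] → .
    (7,2)@(15, 5): e=[16,2,2] → X
    (8,2)@(17, 5): e=[20,-10,10] → .
    (4,3)@(9, 7): e=[0,70,-50] → .  [on edge]
    (7,3)@(15, 7): e=[12,34,-26] → .
    (5,4)@(11, 9): e=[0,90,-70] → .  [on edge]
    (6,5)@(13, 11): e=[0,110,-90] → .  [on edge]
    (7,6)@(15, 13): e=[0,130,-110] → .  [on edge]
    (8,7)@(17, 15): e=[0,150,-130] → .  [on edge]
    (9,8)@(19, 17): e=[0,170,-150] → .  [on edge]
  covered (3 px):
    . X . . . . . . . .
    . . . . X . . . . .
    . . . . . . . X . .
    . . . . . . . . . .
    . . . . . . . . . .
    . . . . . . . . . .
    . . . . . . . . . .
    . . . . . . . . . .
    . . . . . . . . . .
T2:
  2·area = 32
  edge (18, 12)→(2, 6): d=(-16,-6) top-left  bias=+0
  edge (2, 6)→(18, 10): d=(16,4) right/bottom  bias=-1
  edge (18, 10)→(18, 12): d=(0,2) right/bottom  bias=-1
    (2,3)@(5, 7): e=[2,4,26] → X
    (3,3)@(7, 7): e=[14,-4,22] → .
    (2,4)@(5, 9): e=[-30,36,26] → .
    (5,4)@(11, 9): e=[6,12,14] → X
    (6,4)@(13, 9): e=[18,4,10] → X
    (7,4)@(15, 9): e=[30,-4,6] → .
    (5,5)@(11, 11): e=[-26,44,14] → .
    (6,5)@(13, 11): e=[-14,36,10] → .
    (8,5)@(17, 11): e=[10,20,2] → X
    (9,5)@(19, 11): e=[22,12,-2] → .
    (8,6)@(17, 13): e=[-22,52,2] → .
  covered (4 px):
    . . . . . . . . . .
    . . . . . . . . . .
    . . . . . . . . . .
    . . X . . . . . . .
    . . . . . X X . . .
    . . . . . . . . X .
    . . . . . . . . . .
    . . . . . . . . . .
    . . . . . . . . . .
T3:
  2·area = 24  (B↔C swapped to make it positive)
  edge (8, 14)→(2, 16): d=(-6,2) right/bottom  bias=-1
  edge (2, 16)→(8, 10): d=(6,-6) top-left  bias=+0
  edge (8, 10)→(8, 14): d=(0,4) right/bottom  bias=-1
    (8,0)@(17, 1): e=[60,0,-36] → .  [on edge]
    (7,1)@(15, 3): e=[52,0,-28] → .  [on edge]
    (6,2)@(13, 5): e=[44,0,-20] → .  [on edge]
    (5,3)@(11, 7): e=[36,0,-12] → .  [on edge]
    (4,4)@(9, 9): e=[28,0,-4] → .  [on edge]
    (3,5)@(7, 11): e=[20,0,4] → X  [on edge]
    (4,5)@(9, 11): e=[16,12,-4] → .
    (8,5)@(17, 11): e=[0,60,-36] → .  [on edge]
    (2,6)@(5, 13): e=[12,0,12] → X  [on edge]
    (4,6)@(9, 13): e=[4,24,-4] → .
    (5,6)@(11, 13): e=[0,36,-12] → .  [on edge]
    (1,7)@(3, 15): e=[4,0,20] → X  [on edge]
    (2,7)@(5, 15): e=[0,12,12] → .  [on edge]
    (0,8)@(1, 17): e=[-4,0,28] → .  [on edge]
  covered (4 px):
    . . . . . . . . . .
    . . . . . . . . . .
    . . . . . . . . . .
    . . . . . . . . . .
    . . . . . . . . . .
    . . . X . . . . . .
    . . X X . . . . . .
    . X . . . . . . . .
    . . . . . . . . . .

Z-buffer (winner per pixel, '.' = empty):
  . 1 . . . . . . . .
  . . . . 1 . . . . .
  . 0 . . . . . 1 . .
  . . 2 . . . . . . .
  . . . . . 2 2 . . .
  . . . 3 . . . . 2 .
  . . 3 3 . . . . . .
  . 3 . . . . . . . .
  . . . . . . . . . .

Result: 1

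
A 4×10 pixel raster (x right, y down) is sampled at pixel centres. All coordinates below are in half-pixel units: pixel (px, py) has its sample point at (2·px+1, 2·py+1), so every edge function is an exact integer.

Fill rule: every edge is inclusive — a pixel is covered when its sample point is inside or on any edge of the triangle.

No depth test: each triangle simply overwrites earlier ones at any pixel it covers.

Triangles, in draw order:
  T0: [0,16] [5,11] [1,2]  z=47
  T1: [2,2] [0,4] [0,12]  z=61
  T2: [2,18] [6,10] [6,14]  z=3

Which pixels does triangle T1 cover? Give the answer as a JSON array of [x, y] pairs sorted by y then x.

T0:
  2·area = 65  (B↔C swapped to make it positive)
  edge (0, 16)→(1, 2): d=(1,-14) inclusive
  edge (1, 2)→(5, 11): d=(4,9) inclusive
  edge (5, 11)→(0, 16): d=(-5,5) inclusive
    (0,1)@(1, 3): e=[1,4,60] → #
    (1,1)@(3, 3): e=[29,-14,50] → ·
    (0,2)@(1, 5): e=[3,12,50] → #
    (1,2)@(3, 5): e=[31,-6,40] → ·
    (0,3)@(1, 7): e=[5,20,40] → #
    (1,3)@(3, 7): e=[33,2,30] → #
    (2,3)@(5, 7): e=[61,-16,20] → ·
    (0,4)@(1, 9): e=[7,28,30] → #
    (2,4)@(5, 9): e=[63,-8,10] → ·
    (3,4)@(7, 9): e=[91,-26,0] → ·  [on edge]
    (0,5)@(1, 11): e=[9,36,20] → #
    (2,5)@(5, 11): e=[65,0,0] → #  [on edge]
    (1,6)@(3, 13): e=[39,26,0] → #  [on edge]
    (0,7)@(1, 15): e=[13,52,0] → #  [on edge]
  covered (12 px):
    · · · ·
    # · · ·
    # · · ·
    # # · ·
    # # · ·
    # # # ·
    # # · ·
    # · · ·
    · · · ·
    · · · ·
T1:
  2·area = 16  (B↔C swapped to make it positive)
  edge (2, 2)→(0, 12): d=(-2,10) inclusive
  edge (0, 12)→(0, 4): d=(0,-8) inclusive
  edge (0, 4)→(2, 2): d=(2,-2) inclusive
    (1,0)@(3, 1): e=[-8,24,0] → ·  [on edge]
    (0,1)@(1, 3): e=[8,8,0] → #  [on edge]
    (1,1)@(3, 3): e=[-12,24,4] → ·
    (0,2)@(1, 5): e=[4,8,4] → #
    (1,2)@(3, 5): e=[-16,24,8] → ·
    (0,3)@(1, 7): e=[0,8,8] → #  [on edge]
    (1,3)@(3, 7): e=[-20,24,12] → ·
    (0,4)@(1, 9): e=[-4,8,12] → ·
  covered (3 px):
    · · · ·
    # · · ·
    # · · ·
    # · · ·
    · · · ·
    · · · ·
    · · · ·
    · · · ·
    · · · ·
    · · · ·
T2:
  2·area = 16
  edge (2, 18)→(6, 10): d=(4,-8) inclusive
  edge (6, 10)→(6, 14): d=(0,4) inclusive
  edge (6, 14)→(2, 18): d=(-4,4) inclusive
    (2,6)@(5, 13): e=[4,4,8] → #
    (3,6)@(7, 13): e=[20,-4,0] → ·  [on edge]
    (2,7)@(5, 15): e=[12,4,0] → #  [on edge]
    (3,7)@(7, 15): e=[28,-4,-8] → ·
    (1,8)@(3, 17): e=[4,12,0] → #  [on edge]
    (2,8)@(5, 17): e=[20,4,-8] → ·
    (0,9)@(1, 19): e=[-4,20,0] → ·  [on edge]
    (1,9)@(3, 19): e=[12,12,-8] → ·
  covered (3 px):
    · · · ·
    · · · ·
    · · · ·
    · · · ·
    · · · ·
    · · · ·
    · · # ·
    · · # ·
    · # · ·
    · · · ·

Answer: [[0,1],[0,2],[0,3]]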